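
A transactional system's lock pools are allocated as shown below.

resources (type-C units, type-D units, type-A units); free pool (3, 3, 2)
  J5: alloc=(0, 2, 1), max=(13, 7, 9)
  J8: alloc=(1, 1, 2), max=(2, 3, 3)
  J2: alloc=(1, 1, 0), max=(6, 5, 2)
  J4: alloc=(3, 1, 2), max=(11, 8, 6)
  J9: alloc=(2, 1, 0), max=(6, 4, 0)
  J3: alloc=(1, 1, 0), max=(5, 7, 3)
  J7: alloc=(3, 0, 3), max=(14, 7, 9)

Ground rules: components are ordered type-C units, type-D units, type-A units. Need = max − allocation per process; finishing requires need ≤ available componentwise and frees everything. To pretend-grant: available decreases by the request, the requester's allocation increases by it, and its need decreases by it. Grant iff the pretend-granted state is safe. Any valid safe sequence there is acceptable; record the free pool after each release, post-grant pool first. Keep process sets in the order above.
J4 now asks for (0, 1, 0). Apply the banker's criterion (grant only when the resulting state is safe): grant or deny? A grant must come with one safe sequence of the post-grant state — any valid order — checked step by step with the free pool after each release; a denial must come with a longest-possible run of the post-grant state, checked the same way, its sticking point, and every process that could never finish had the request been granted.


DENY — the pretend-granted state is unsafe.
Key observation: after J8, J9, J2 the pool peaks at (7, 5, 4), and each blocked process is short somewhere: J5 on type-C units, type-A units; J4 on type-C units, type-D units; J3 on type-D units; J7 on type-C units, type-D units, type-A units.
After a pretend grant, a maximal execution: J8, J9, J2 — then nothing else fits. Check, step by step:
  pool = (3, 2, 2)
  run J8 (needs (1, 2, 1), free (3, 2, 2)); after release of (1, 1, 2) the pool is (4, 3, 4)
  run J9 (needs (4, 3, 0), free (4, 3, 4)); after release of (2, 1, 0) the pool is (6, 4, 4)
  run J2 (needs (5, 4, 2), free (6, 4, 4)); after release of (1, 1, 0) the pool is (7, 5, 4)
  blocked: J5 wants (13, 5, 8), pool (7, 5, 4) — not enough type-C units and type-A units
  blocked: J4 wants (8, 6, 4), pool (7, 5, 4) — not enough type-C units and type-D units
  blocked: J3 wants (4, 6, 3), pool (7, 5, 4) — not enough type-D units
  blocked: J7 wants (11, 7, 6), pool (7, 5, 4) — not enough type-C units, type-D units and type-A units
Processes that could never finish after the grant: J5, J4, J3 and J7.


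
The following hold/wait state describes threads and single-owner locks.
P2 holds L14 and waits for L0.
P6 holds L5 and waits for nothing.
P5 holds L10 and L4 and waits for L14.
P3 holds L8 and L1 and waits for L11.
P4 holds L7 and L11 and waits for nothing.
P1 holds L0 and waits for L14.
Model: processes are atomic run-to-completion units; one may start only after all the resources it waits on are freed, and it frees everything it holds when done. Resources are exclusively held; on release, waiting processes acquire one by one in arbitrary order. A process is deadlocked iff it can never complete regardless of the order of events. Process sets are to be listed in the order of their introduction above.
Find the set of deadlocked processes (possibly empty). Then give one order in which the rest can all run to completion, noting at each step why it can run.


Deadlocked set: P2, P5 and P1.
Key observation: the knot is the closed ring of waits P2 -> P1 -> P2; P5 waits into the deadlock from upstream.
One completion order for the rest: P4, P3, P6.
Check, step by step:
  P4 waits on nothing -> runs at once and releases L7 and L11
  run P3 (all its waits — L11 — are resolved); releases L8 and L1
  P6 waits on nothing -> runs at once and releases L5


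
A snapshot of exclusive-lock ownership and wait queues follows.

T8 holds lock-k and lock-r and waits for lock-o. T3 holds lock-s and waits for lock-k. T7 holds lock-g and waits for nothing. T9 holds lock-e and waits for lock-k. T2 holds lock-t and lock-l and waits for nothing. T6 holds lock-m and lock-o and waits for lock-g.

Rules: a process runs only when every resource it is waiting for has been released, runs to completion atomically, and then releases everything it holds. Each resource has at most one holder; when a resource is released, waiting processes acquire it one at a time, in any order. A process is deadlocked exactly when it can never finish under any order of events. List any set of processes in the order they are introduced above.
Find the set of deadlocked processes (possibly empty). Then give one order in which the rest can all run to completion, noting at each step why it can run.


The deadlocked set is empty.
Key observation: all waits point, directly or indirectly, at processes that can finish, so nothing is permanently blocked.
The rest can finish in the order T7, T2, T6, T8, T9, T3.
Walking it through:
  T7 waits on nothing -> runs at once and releases lock-g
  T2 waits on nothing -> runs at once and releases lock-t and lock-l
  run T6 (all its waits — lock-g — are resolved); releases lock-m and lock-o
  run T8 (all its waits — lock-o — are resolved); releases lock-k and lock-r
  run T9 (all its waits — lock-k — are resolved); releases lock-e
  run T3 (all its waits — lock-k — are resolved); releases lock-s


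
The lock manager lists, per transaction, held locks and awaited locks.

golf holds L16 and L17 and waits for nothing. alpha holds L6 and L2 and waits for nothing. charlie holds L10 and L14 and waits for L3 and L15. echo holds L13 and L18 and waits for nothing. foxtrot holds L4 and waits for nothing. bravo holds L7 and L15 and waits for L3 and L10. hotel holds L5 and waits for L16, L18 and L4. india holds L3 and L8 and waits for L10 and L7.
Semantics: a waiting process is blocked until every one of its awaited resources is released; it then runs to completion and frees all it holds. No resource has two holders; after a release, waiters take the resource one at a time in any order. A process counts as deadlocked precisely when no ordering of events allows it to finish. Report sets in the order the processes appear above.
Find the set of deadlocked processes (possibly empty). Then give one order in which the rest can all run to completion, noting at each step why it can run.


Deadlocked set: charlie, bravo and india.
Key observation: charlie -> bravo -> charlie is a circular wait — nothing in it can go first; india is caught in further circular waits.
The rest can finish in the order echo, golf, foxtrot, hotel, alpha.
Verifying each step:
  echo: no waits; runs immediately, freeing L13 and L18
  golf: no waits; runs immediately, freeing L16 and L17
  foxtrot: no waits; runs immediately, freeing L4
  run hotel (all its waits — L16, L18 and L4 — are resolved); releases L5
  alpha: no waits; runs immediately, freeing L6 and L2


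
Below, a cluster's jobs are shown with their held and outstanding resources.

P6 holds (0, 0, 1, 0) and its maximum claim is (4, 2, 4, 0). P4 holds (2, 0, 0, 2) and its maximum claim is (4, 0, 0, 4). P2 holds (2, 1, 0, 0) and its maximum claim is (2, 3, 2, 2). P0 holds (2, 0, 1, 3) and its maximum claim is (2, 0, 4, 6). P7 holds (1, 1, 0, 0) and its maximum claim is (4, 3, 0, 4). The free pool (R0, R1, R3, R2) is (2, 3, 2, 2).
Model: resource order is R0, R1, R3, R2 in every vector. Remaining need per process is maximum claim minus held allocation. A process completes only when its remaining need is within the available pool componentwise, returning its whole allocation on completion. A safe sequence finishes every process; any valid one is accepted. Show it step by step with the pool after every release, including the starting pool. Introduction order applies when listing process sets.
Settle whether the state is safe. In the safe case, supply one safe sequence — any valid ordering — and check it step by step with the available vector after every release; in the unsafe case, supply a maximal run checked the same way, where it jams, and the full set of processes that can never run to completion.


The state is UNSAFE.
Key observation: even finishing P4, P7, P2 leaves just (7, 5, 2, 4) free — too little R3 for any of the remaining processes.
The run P4, P7, P2 cannot be extended any further. Verifying each step:
  pool = (2, 3, 2, 2)
  P4 needs (2, 0, 0, 2) <= (2, 3, 2, 2) -> finishes; pool += (2, 0, 0, 2) = (4, 3, 2, 4)
  P7 needs (3, 2, 0, 4) <= (4, 3, 2, 4) -> finishes; pool += (1, 1, 0, 0) = (5, 4, 2, 4)
  P2 needs (0, 2, 2, 2) <= (5, 4, 2, 4) -> finishes; pool += (2, 1, 0, 0) = (7, 5, 2, 4)
  blocked: P6 wants (4, 2, 3, 0), pool (7, 5, 2, 4) — not enough R3
  blocked: P0 wants (0, 0, 3, 3), pool (7, 5, 2, 4) — not enough R3
Never able to finish: P6 and P0.


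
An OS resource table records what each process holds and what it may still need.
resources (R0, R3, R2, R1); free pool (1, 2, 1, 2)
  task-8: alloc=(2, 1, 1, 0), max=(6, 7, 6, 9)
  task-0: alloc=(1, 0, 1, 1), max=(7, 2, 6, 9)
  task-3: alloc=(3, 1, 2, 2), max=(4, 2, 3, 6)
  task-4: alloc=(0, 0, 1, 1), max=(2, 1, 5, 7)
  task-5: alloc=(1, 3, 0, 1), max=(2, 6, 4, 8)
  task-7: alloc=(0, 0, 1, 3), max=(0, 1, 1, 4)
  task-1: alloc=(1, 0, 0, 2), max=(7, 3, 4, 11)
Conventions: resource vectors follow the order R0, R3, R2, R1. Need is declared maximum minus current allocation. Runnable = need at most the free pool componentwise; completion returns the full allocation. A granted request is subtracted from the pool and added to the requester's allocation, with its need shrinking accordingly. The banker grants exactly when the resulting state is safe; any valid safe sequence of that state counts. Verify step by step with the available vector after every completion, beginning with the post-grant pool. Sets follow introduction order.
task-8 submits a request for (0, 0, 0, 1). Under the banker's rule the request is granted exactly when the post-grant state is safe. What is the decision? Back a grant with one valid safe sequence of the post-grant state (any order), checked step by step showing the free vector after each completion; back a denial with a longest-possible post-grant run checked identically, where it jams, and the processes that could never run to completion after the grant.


GRANT: granting preserves safety; a valid post-grant sequence is task-7, task-3, task-4, task-5, task-8, task-1, task-0.
Key observation: after the grant the pool drops to (1, 2, 1, 1), which still lets task-7 finish first and unwind the rest.
Check on the post-grant state, step by step:
  pool = (1, 2, 1, 1)
  run task-7 (needs (0, 1, 0, 1), free (1, 2, 1, 1)); after release of (0, 0, 1, 3) the pool is (1, 2, 2, 4)
  run task-3 (needs (1, 1, 1, 4), free (1, 2, 2, 4)); after release of (3, 1, 2, 2) the pool is (4, 3, 4, 6)
  run task-4 (needs (2, 1, 4, 6), free (4, 3, 4, 6)); after release of (0, 0, 1, 1) the pool is (4, 3, 5, 7)
  run task-5 (needs (1, 3, 4, 7), free (4, 3, 5, 7)); after release of (1, 3, 0, 1) the pool is (5, 6, 5, 8)
  run task-8 (needs (4, 6, 5, 8), free (5, 6, 5, 8)); after release of (2, 1, 1, 1) the pool is (7, 7, 6, 9)
  run task-1 (needs (6, 3, 4, 9), free (7, 7, 6, 9)); after release of (1, 0, 0, 2) the pool is (8, 7, 6, 11)
  run task-0 (needs (6, 2, 5, 8), free (8, 7, 6, 11)); after release of (1, 0, 1, 1) the pool is (9, 7, 7, 12)


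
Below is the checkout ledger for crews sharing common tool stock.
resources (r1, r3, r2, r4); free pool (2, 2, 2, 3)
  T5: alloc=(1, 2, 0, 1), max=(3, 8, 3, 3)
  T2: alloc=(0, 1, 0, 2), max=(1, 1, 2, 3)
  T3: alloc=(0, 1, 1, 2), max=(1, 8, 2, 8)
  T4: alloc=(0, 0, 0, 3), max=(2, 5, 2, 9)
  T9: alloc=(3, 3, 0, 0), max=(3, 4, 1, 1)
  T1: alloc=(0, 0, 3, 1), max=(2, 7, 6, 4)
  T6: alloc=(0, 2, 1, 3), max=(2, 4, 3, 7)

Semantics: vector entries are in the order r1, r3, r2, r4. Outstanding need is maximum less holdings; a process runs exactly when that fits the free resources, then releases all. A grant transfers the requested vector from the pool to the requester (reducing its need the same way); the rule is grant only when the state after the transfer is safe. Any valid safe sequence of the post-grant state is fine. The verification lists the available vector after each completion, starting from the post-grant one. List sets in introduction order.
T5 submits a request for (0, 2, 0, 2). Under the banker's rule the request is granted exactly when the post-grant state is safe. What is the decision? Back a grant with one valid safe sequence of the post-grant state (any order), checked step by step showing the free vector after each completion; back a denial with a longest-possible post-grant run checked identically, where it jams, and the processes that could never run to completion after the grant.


DENY: after the grant no complete ordering would exist.
Key observation: after T2, T9 the pool peaks at (5, 4, 2, 3), and each blocked process is short somewhere: T5 on r2; T3 on r3, r4; T4 on r3, r4; T1 on r3, r2; T6 on r4.
After a pretend grant, a maximal execution: T2, T9 — then nothing else fits. Step-by-step check:
  pool = (2, 0, 2, 1)
  T2 needs (1, 0, 2, 1) <= (2, 0, 2, 1) -> finishes; pool += (0, 1, 0, 2) = (2, 1, 2, 3)
  T9 needs (0, 1, 1, 1) <= (2, 1, 2, 3) -> finishes; pool += (3, 3, 0, 0) = (5, 4, 2, 3)
  blocked: T5 wants (2, 4, 3, 0), pool (5, 4, 2, 3) — not enough r2
  blocked: T3 wants (1, 7, 1, 6), pool (5, 4, 2, 3) — not enough r3 and r4
  blocked: T4 wants (2, 5, 2, 6), pool (5, 4, 2, 3) — not enough r3 and r4
  blocked: T1 wants (2, 7, 3, 3), pool (5, 4, 2, 3) — not enough r3 and r2
  blocked: T6 wants (2, 2, 2, 4), pool (5, 4, 2, 3) — not enough r4
Processes that could never finish after the grant: T5, T3, T4, T1 and T6.


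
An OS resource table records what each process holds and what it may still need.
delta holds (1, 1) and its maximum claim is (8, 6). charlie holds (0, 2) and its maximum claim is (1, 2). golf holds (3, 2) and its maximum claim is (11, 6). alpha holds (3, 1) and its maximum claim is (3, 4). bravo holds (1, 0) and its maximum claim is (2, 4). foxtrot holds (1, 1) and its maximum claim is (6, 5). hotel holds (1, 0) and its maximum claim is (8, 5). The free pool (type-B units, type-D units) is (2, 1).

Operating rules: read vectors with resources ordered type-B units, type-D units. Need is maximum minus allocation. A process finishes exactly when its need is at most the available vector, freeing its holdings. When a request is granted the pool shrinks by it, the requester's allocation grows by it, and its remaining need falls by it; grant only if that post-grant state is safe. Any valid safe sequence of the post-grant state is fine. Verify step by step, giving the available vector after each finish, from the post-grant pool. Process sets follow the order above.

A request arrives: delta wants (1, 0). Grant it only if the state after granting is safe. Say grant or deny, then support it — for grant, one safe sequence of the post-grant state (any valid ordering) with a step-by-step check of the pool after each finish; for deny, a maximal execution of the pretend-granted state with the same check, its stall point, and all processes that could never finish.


GRANT — the state after the grant stays safe, e.g. via charlie, alpha, bravo, foxtrot, delta, golf, hotel.
Key observation: with (1, 1) left after the transfer, charlie can run at once — the state stays safe.
Verifying the post-grant state step by step:
  pool = (1, 1)
  charlie: need (1, 0) fits (1, 1); releases (0, 2), pool now (1, 3)
  alpha: need (0, 3) fits (1, 3); releases (3, 1), pool now (4, 4)
  bravo: need (1, 4) fits (4, 4); releases (1, 0), pool now (5, 4)
  foxtrot: need (5, 4) fits (5, 4); releases (1, 1), pool now (6, 5)
  delta: need (6, 5) fits (6, 5); releases (2, 1), pool now (8, 6)
  golf: need (8, 4) fits (8, 6); releases (3, 2), pool now (11, 8)
  hotel: need (7, 5) fits (11, 8); releases (1, 0), pool now (12, 8)


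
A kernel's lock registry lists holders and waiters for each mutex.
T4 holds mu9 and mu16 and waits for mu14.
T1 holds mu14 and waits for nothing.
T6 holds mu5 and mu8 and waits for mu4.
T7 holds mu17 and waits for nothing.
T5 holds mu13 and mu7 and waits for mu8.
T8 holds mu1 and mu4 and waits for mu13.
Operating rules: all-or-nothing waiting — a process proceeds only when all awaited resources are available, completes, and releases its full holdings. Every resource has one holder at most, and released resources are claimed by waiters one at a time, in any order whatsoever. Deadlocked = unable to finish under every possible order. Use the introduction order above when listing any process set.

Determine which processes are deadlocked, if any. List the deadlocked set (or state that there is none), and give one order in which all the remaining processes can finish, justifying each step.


Deadlocked: T6, T5 and T8.
Key observation: nobody on the ring T6 -> T8 -> T5 -> T6 can start until another member finishes, which never happens; no other process is dragged down with it.
A valid finishing order for the others: T7, T1, T4.
Walking it through:
  run T7 (it waits on nothing); releases mu17
  run T1 (it waits on nothing); releases mu14
  run T4 (all its waits — mu14 — are resolved); releases mu9 and mu16


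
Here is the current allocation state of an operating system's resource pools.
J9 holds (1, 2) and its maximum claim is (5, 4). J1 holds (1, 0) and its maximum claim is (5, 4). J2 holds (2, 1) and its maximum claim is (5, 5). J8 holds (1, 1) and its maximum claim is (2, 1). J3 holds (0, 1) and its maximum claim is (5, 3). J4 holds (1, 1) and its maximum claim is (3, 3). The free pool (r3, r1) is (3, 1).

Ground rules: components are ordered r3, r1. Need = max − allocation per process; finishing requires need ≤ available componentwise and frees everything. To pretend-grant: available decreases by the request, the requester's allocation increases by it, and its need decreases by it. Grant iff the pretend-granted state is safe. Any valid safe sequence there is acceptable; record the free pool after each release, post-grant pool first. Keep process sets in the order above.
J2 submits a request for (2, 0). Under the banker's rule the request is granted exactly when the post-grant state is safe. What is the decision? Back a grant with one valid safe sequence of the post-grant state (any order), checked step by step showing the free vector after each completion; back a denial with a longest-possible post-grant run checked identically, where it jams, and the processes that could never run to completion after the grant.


DENY. Granting would leave the state unsafe.
Key observation: after J8, J4 the pool peaks at (3, 3), and each blocked process is short somewhere: J9 on r3; J1 on r3, r1; J2 on r1; J3 on r3.
After a pretend grant, a maximal execution: J8, J4 — then nothing else fits. Check, step by step:
  pool = (1, 1)
  J8 needs (1, 0) <= (1, 1) -> finishes; pool += (1, 1) = (2, 2)
  J4 needs (2, 2) <= (2, 2) -> finishes; pool += (1, 1) = (3, 3)
  J9 cannot run: need (4, 2) vs free (3, 3) (insufficient r3)
  J1 cannot run: need (4, 4) vs free (3, 3) (insufficient r3 and r1)
  J2 cannot run: need (1, 4) vs free (3, 3) (insufficient r1)
  J3 cannot run: need (5, 2) vs free (3, 3) (insufficient r3)
Had the request been granted, J9, J1, J2 and J3 could never finish.


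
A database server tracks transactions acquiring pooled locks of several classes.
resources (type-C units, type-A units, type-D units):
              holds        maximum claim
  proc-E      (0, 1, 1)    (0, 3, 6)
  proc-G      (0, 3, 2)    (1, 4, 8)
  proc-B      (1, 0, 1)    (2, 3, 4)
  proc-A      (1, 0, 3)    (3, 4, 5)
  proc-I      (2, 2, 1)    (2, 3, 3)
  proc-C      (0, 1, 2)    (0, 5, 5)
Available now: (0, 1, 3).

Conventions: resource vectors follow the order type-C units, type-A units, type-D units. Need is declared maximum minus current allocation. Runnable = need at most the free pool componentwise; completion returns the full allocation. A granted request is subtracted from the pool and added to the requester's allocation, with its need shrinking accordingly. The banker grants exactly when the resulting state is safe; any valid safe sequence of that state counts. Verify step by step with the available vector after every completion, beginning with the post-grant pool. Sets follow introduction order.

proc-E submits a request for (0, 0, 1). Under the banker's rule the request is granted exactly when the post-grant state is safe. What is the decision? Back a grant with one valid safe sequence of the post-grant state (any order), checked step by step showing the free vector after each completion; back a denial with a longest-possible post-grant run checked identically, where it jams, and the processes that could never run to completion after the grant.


GRANT — the state after the grant stays safe, e.g. via proc-I, proc-B, proc-E, proc-C, proc-G, proc-A.
Key observation: with (0, 1, 2) left after the transfer, proc-I can run at once — the state stays safe.
Step-by-step check of the post-grant state:
  pool = (0, 1, 2)
  run proc-I (needs (0, 1, 2), free (0, 1, 2)); after release of (2, 2, 1) the pool is (2, 3, 3)
  run proc-B (needs (1, 3, 3), free (2, 3, 3)); after release of (1, 0, 1) the pool is (3, 3, 4)
  run proc-E (needs (0, 2, 4), free (3, 3, 4)); after release of (0, 1, 2) the pool is (3, 4, 6)
  run proc-C (needs (0, 4, 3), free (3, 4, 6)); after release of (0, 1, 2) the pool is (3, 5, 8)
  run proc-G (needs (1, 1, 6), free (3, 5, 8)); after release of (0, 3, 2) the pool is (3, 8, 10)
  run proc-A (needs (2, 4, 2), free (3, 8, 10)); after release of (1, 0, 3) the pool is (4, 8, 13)


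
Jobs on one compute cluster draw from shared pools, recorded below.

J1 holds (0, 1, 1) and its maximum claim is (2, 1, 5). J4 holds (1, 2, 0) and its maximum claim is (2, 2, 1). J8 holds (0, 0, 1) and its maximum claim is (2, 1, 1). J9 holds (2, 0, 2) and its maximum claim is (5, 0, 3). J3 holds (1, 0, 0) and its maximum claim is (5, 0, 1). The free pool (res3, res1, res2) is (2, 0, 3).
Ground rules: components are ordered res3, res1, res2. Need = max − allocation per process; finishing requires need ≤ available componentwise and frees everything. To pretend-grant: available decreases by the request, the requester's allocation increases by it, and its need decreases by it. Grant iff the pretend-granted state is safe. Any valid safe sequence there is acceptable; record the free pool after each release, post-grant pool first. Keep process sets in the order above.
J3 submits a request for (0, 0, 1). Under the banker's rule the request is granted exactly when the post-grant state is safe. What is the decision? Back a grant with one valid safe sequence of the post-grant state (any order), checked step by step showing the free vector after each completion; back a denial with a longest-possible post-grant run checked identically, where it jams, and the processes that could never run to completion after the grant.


GRANT — the state after the grant stays safe, e.g. via J4, J9, J1, J3, J8.
Key observation: the grant leaves (2, 0, 2) free — enough for J4, whose release restarts the cascade.
Check on the post-grant state, step by step:
  pool = (2, 0, 2)
  run J4 (needs (1, 0, 1), free (2, 0, 2)); after release of (1, 2, 0) the pool is (3, 2, 2)
  run J9 (needs (3, 0, 1), free (3, 2, 2)); after release of (2, 0, 2) the pool is (5, 2, 4)
  run J1 (needs (2, 0, 4), free (5, 2, 4)); after release of (0, 1, 1) the pool is (5, 3, 5)
  run J3 (needs (4, 0, 0), free (5, 3, 5)); after release of (1, 0, 1) the pool is (6, 3, 6)
  run J8 (needs (2, 1, 0), free (6, 3, 6)); after release of (0, 0, 1) the pool is (6, 3, 7)


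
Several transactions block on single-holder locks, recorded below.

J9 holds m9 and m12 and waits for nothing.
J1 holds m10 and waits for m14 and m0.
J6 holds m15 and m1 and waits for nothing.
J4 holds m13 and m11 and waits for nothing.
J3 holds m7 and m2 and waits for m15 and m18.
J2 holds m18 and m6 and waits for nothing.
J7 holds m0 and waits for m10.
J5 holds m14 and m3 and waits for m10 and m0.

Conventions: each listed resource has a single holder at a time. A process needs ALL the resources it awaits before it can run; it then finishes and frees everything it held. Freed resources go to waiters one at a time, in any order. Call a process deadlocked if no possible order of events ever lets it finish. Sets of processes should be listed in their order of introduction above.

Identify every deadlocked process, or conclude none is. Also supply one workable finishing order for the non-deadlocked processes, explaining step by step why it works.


Deadlocked set: J1, J7 and J5.
Key observation: nobody on the ring J1 -> J7 -> J1 can start until another member finishes, which never happens; J5 is caught in further circular waits.
One completion order for the rest: J9, J6, J2, J4, J3.
Check, step by step:
  J9: no waits; runs immediately, freeing m9 and m12
  J6: no waits; runs immediately, freeing m15 and m1
  J2: no waits; runs immediately, freeing m18 and m6
  J4: no waits; runs immediately, freeing m13 and m11
  J3: everything it awaited (m15 and m18) is free; runs, freeing m7 and m2


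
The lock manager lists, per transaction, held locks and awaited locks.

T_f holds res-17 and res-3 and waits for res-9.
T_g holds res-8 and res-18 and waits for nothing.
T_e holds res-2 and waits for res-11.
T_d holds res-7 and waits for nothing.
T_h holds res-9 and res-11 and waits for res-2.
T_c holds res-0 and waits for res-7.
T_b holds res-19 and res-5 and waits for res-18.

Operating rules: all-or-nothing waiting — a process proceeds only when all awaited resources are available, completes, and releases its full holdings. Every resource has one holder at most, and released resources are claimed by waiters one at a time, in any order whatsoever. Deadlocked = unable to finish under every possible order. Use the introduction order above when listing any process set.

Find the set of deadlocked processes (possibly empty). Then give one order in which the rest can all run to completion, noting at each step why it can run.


The deadlocked set is T_f, T_e and T_h.
Key observation: the cycle T_h -> T_e -> T_h can never break — each member waits on the next; T_f waits into the deadlock from upstream.
The rest can finish in the order T_g, T_b, T_d, T_c.
Check, step by step:
  run T_g (it waits on nothing); releases res-8 and res-18
  T_b: everything it awaited (res-18) is free; runs, freeing res-19 and res-5
  run T_d (it waits on nothing); releases res-7
  T_c: everything it awaited (res-7) is free; runs, freeing res-0


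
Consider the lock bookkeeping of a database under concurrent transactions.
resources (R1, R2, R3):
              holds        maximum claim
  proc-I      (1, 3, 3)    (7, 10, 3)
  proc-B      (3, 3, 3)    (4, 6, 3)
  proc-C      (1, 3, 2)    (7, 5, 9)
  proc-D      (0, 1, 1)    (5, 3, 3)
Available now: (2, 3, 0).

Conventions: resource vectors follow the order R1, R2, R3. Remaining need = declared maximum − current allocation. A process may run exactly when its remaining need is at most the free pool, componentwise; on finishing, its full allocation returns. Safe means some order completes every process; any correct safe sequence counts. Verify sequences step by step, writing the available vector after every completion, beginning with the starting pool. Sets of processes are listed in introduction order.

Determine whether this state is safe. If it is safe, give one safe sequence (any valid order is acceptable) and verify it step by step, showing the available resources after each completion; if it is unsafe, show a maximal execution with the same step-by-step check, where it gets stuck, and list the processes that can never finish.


UNSAFE — no complete ordering exists.
Key observation: the wall is R1: completing proc-B, proc-D brings the pool only to (5, 7, 4), and all the rest need more.
A maximal execution: proc-B, proc-D — then nothing else fits. Walking it through:
  pool = (2, 3, 0)
  run proc-B (needs (1, 3, 0), free (2, 3, 0)); after release of (3, 3, 3) the pool is (5, 6, 3)
  run proc-D (needs (5, 2, 2), free (5, 6, 3)); after release of (0, 1, 1) the pool is (5, 7, 4)
  proc-I cannot run: need (6, 7, 0) vs free (5, 7, 4) (insufficient R1)
  proc-C cannot run: need (6, 2, 7) vs free (5, 7, 4) (insufficient R1 and R3)
Never able to finish: proc-I and proc-C.


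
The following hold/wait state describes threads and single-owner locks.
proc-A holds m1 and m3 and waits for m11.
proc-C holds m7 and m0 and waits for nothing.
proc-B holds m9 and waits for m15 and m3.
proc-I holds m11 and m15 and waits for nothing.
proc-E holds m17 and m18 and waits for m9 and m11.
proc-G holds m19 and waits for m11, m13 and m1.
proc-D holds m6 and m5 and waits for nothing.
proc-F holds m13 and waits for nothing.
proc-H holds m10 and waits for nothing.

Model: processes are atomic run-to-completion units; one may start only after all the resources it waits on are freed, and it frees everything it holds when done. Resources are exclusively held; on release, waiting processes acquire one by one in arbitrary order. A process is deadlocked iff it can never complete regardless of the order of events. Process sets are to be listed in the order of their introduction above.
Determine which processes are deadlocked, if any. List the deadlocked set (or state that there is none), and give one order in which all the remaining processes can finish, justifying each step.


No process is deadlocked.
Key observation: there is no circular wait here — follow any chain and it reaches a process that is free to run now.
The rest can finish in the order proc-D, proc-F, proc-I, proc-A, proc-B, proc-G, proc-E, proc-C, proc-H.
Check, step by step:
  proc-D: no waits; runs immediately, freeing m6 and m5
  proc-F: no waits; runs immediately, freeing m13
  proc-I: no waits; runs immediately, freeing m11 and m15
  proc-A waits on m11 — all released -> runs and releases m1 and m3
  proc-B waits on m15 and m3 — all released -> runs and releases m9
  proc-G waits on m11, m13 and m1 — all released -> runs and releases m19
  proc-E waits on m9 and m11 — all released -> runs and releases m17 and m18
  proc-C: no waits; runs immediately, freeing m7 and m0
  proc-H: no waits; runs immediately, freeing m10


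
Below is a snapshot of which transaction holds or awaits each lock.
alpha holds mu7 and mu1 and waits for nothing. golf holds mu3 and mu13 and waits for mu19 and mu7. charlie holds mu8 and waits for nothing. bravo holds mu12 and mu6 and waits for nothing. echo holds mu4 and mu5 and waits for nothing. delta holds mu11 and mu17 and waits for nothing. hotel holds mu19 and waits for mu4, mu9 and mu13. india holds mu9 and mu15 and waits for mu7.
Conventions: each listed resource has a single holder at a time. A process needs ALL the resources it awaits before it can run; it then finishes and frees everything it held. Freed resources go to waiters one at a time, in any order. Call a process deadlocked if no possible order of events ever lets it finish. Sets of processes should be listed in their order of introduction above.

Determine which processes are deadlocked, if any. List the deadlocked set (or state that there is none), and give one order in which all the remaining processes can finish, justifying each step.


The deadlocked set is golf and hotel.
Key observation: golf -> hotel -> golf is a circular wait — nothing in it can go first; no other process is dragged down with it.
The rest can finish in the order alpha, delta, echo, bravo, india, charlie.
Walking it through:
  alpha waits on nothing -> runs at once and releases mu7 and mu1
  delta waits on nothing -> runs at once and releases mu11 and mu17
  echo waits on nothing -> runs at once and releases mu4 and mu5
  bravo waits on nothing -> runs at once and releases mu12 and mu6
  run india (all its waits — mu7 — are resolved); releases mu9 and mu15
  charlie waits on nothing -> runs at once and releases mu8


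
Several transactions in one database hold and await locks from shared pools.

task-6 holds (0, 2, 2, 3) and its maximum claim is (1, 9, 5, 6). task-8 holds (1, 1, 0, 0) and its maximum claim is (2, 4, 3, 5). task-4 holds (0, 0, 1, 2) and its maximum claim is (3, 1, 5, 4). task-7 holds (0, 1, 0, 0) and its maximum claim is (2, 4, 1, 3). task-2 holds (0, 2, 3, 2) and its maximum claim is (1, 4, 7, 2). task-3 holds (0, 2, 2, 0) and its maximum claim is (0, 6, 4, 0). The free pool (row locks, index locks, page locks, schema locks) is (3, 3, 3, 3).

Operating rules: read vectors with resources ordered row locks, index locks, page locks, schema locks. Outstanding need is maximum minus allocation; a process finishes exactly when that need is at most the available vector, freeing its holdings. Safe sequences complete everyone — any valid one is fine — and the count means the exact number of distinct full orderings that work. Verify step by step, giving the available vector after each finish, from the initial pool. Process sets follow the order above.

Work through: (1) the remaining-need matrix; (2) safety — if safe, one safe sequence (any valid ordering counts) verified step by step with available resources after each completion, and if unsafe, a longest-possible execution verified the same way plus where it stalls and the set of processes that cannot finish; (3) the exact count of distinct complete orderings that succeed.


(1) Need matrix, components ordered row locks, index locks, page locks, schema locks:
  task-6: (1, 7, 3, 3)
  task-8: (1, 3, 3, 5)
  task-4: (3, 1, 4, 2)
  task-7: (2, 3, 1, 3)
  task-2: (1, 2, 4, 0)
  task-3: (0, 4, 2, 0)
(2) SAFE — a valid safe sequence is task-7, task-3, task-4, task-8, task-2, task-6.
Key observation: the order's first zero-slack moment is task-7 ((2, 3, 1, 3) needed, (3, 3, 3, 3) free — a requested resource with nothing to spare).
Check, step by step:
  pool = (3, 3, 3, 3)
  run task-7 (needs (2, 3, 1, 3), free (3, 3, 3, 3)); after release of (0, 1, 0, 0) the pool is (3, 4, 3, 3)
  run task-3 (needs (0, 4, 2, 0), free (3, 4, 3, 3)); after release of (0, 2, 2, 0) the pool is (3, 6, 5, 3)
  run task-4 (needs (3, 1, 4, 2), free (3, 6, 5, 3)); after release of (0, 0, 1, 2) the pool is (3, 6, 6, 5)
  run task-8 (needs (1, 3, 3, 5), free (3, 6, 6, 5)); after release of (1, 1, 0, 0) the pool is (4, 7, 6, 5)
  run task-2 (needs (1, 2, 4, 0), free (4, 7, 6, 5)); after release of (0, 2, 3, 2) the pool is (4, 9, 9, 7)
  run task-6 (needs (1, 7, 3, 3), free (4, 9, 9, 7)); after release of (0, 2, 2, 3) the pool is (4, 11, 11, 10)
(3) The exact count: 10 of the possible complete orderings are safe sequences.


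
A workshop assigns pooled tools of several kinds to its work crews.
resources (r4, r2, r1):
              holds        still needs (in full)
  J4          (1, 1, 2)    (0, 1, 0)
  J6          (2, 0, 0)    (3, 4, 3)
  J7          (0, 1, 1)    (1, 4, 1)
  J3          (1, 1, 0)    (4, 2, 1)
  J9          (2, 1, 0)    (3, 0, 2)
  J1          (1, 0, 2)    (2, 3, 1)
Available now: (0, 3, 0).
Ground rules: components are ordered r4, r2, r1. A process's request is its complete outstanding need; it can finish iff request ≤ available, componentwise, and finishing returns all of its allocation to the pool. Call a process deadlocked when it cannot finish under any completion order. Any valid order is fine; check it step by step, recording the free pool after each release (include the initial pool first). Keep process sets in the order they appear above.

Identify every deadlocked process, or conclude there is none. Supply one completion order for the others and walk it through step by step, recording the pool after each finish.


The deadlocked set is J6, J3, J9 and J1.
Key observation: r4 is the bottleneck — with J4, J7 done the pool holds (1, 5, 3), short of every remaining need.
One completion order for the rest: J4, J7. Walking it through:
  pool = (0, 3, 0)
  J4: need (0, 1, 0) fits (0, 3, 0); releases (1, 1, 2), pool now (1, 4, 2)
  J7: need (1, 4, 1) fits (1, 4, 2); releases (0, 1, 1), pool now (1, 5, 3)
None of the blocked processes ever fits:
  blocked: J6 wants (3, 4, 3), pool (1, 5, 3) — not enough r4
  blocked: J3 wants (4, 2, 1), pool (1, 5, 3) — not enough r4
  blocked: J9 wants (3, 0, 2), pool (1, 5, 3) — not enough r4
  blocked: J1 wants (2, 3, 1), pool (1, 5, 3) — not enough r4


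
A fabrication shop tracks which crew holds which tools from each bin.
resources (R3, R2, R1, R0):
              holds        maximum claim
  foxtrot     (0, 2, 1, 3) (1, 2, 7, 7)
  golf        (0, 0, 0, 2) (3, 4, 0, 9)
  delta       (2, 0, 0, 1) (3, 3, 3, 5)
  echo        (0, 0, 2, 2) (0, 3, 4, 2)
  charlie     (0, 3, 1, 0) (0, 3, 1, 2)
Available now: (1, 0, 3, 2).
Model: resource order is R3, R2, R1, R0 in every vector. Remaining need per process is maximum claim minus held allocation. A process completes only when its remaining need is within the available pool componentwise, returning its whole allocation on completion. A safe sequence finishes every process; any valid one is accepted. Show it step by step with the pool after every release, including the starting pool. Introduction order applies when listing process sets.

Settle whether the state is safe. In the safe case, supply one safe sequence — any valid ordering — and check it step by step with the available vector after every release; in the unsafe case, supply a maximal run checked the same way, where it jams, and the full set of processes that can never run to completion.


SAFE — a valid safe sequence is charlie, echo, foxtrot, delta, golf.
Key observation: reading the order forward, charlie is the first process whose need (0, 0, 0, 2) meets the free pool (1, 0, 3, 2) exactly on a resource it requests.
Check, step by step:
  pool = (1, 0, 3, 2)
  charlie: need (0, 0, 0, 2) fits (1, 0, 3, 2); releases (0, 3, 1, 0), pool now (1, 3, 4, 2)
  echo: need (0, 3, 2, 0) fits (1, 3, 4, 2); releases (0, 0, 2, 2), pool now (1, 3, 6, 4)
  foxtrot: need (1, 0, 6, 4) fits (1, 3, 6, 4); releases (0, 2, 1, 3), pool now (1, 5, 7, 7)
  delta: need (1, 3, 3, 4) fits (1, 5, 7, 7); releases (2, 0, 0, 1), pool now (3, 5, 7, 8)
  golf: need (3, 4, 0, 7) fits (3, 5, 7, 8); releases (0, 0, 0, 2), pool now (3, 5, 7, 10)


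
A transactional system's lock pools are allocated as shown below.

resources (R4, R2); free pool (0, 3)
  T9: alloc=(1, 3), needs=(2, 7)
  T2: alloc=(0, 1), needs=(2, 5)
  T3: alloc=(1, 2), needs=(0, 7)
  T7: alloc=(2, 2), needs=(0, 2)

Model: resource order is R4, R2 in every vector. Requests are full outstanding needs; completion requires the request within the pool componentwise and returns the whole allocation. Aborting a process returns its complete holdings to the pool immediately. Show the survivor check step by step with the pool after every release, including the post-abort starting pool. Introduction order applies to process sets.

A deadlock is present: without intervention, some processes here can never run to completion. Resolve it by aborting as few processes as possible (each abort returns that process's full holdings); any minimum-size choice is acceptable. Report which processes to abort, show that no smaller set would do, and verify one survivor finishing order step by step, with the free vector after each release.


Abort T9.
Key observation: T3 had no path to completion before; after the abort of T9 ((1, 3) returned), step 3 is where it fits.
No smaller set exists: with zero aborts the deadlock remains.
One survivor order: T7, T2, T3. Check, step by step (post-abort pool first):
  pool = (1, 6)
  T7: need (0, 2) fits (1, 6); releases (2, 2), pool now (3, 8)
  T2: need (2, 5) fits (3, 8); releases (0, 1), pool now (3, 9)
  T3: need (0, 7) fits (3, 9); releases (1, 2), pool now (4, 11)


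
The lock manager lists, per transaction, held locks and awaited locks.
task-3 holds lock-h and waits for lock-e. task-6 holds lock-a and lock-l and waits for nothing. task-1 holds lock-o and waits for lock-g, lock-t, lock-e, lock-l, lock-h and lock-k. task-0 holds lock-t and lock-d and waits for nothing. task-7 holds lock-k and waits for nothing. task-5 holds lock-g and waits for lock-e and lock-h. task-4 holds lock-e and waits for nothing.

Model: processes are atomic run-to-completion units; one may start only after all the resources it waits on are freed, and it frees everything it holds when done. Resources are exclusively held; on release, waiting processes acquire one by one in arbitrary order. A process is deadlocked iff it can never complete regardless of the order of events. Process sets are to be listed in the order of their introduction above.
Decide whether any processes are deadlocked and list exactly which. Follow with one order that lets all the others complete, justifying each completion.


The deadlocked set is empty.
Key observation: the waits form no ring: some process can always run, and its releases unblock the others one by one.
One completion order for the rest: task-6, task-4, task-3, task-0, task-5, task-7, task-1.
Verifying each step:
  run task-6 (it waits on nothing); releases lock-a and lock-l
  run task-4 (it waits on nothing); releases lock-e
  task-3: everything it awaited (lock-e) is free; runs, freeing lock-h
  run task-0 (it waits on nothing); releases lock-t and lock-d
  task-5: everything it awaited (lock-e and lock-h) is free; runs, freeing lock-g
  run task-7 (it waits on nothing); releases lock-k
  task-1: everything it awaited (lock-g, lock-t, lock-e, lock-l, lock-h and lock-k) is free; runs, freeing lock-o
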